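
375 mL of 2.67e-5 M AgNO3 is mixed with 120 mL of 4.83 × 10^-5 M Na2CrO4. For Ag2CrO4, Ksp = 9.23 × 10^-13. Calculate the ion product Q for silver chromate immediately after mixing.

4.79 × 10^-15

Total volume = 375 + 120 = 495 mL.
[Ag^+] = 2.67 x 10^-5 × (375/495) = 2.023 × 10^-5 M
[CrO4^2-] = 4.83 × 10^-5 × (120/495) = 1.171 x 10^-5 M
Ag2CrO4(s) ⇌ 2 Ag^+(aq) + CrO4^2-(aq), so Q = [Ag^+]^2[CrO4^2-]
Q = (2.023 x 10^-5)^2(1.171 x 10^-5) = 4.79 x 10^-15
Q < Ksp, so no precipitate of Ag2CrO4 forms.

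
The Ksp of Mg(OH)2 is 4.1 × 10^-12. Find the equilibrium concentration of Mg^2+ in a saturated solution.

1.0e-4 M

Mg(OH)2(s) ⇌ Mg^2+(aq) + 2 OH^-(aq)
Ksp = [Mg^2+][OH^-]^2
With molar solubility s: [Mg^2+] = s, [OH^-] = 2s.
So Ksp = s × (2s)^2 = 4s^3
s = (4.1 × 10^-12 / 4)^(1/3) = 1.01 × 10^-4 M
[Mg^2+] = s = 1.0 x 10^-4 M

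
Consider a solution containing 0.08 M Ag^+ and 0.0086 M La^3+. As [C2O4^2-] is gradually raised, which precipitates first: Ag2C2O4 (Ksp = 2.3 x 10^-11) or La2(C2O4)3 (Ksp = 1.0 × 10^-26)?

Ag2C2O4

Precipitation of each salt starts when its ion product equals its Ksp.
For Ag2C2O4: 2.3 x 10^-11 = (0.08)^2 × [C2O4^2-]  ⇒  [C2O4^2-] = 3.6 x 10^-9 M.
For La2(C2O4)3: 1.0 × 10^-26 = (0.0086)^2 × [C2O4^2-]^3  ⇒  [C2O4^2-] = 5.1 × 10^-8 M.
The salt with the lower threshold [C2O4^2-] precipitates first: Ag2C2O4.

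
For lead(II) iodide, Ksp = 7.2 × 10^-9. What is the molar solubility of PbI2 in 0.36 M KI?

s = 5.6e-8 M

PbI2(s) ⇌ Pb^2+ + 2 I^-
Ksp = [Pb^2+][I^-]^2
If s mol/L dissolves here, [Pb^2+] = s, [I^-] = 0.36 + 2s ≈ 0.36 (Ksp is small, so little additional dissolves).
Ksp ≈ s × (0.36)^2
s = 5.6 x 10^-8 M
Check: 2s = 1.1 × 10^-7 ≪ 0.36, so the approximation is valid.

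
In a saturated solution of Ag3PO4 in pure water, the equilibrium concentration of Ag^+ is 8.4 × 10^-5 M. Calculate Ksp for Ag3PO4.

Ag3PO4(s) ⇌ 3 Ag^+(aq) + PO4^3-(aq)
Stoichiometry gives [PO4^3-] = (1/3)[Ag^+] = 2.80 × 10^-5 M.
Ksp = [Ag^+]^3[PO4^3-]
Ksp = (8.4 × 10^-5)^3 × 2.80 x 10^-5 = 1.7 × 10^-17

Ksp ≈ 1.7e-17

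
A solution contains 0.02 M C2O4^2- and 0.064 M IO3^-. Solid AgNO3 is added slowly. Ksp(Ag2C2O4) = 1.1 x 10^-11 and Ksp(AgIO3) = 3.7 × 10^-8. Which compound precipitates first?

AgIO3

Each salt begins to precipitate when Q = Ksp, i.e. when [Ag^+] reaches its threshold.
For Ag2C2O4: 1.1 x 10^-11 = 0.02 × [Ag^+]^2  ⇒  [Ag^+] = 2.3 x 10^-5 M.
For AgIO3: 3.7 × 10^-8 = 0.064 × [Ag^+]  ⇒  [Ag^+] = 5.8 × 10^-7 M.
The salt with the lower threshold [Ag^+] precipitates first: AgIO3.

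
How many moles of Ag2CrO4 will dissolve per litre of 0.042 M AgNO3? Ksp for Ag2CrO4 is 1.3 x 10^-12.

Ag2CrO4(s) ⇌ 2 Ag^+(aq) + CrO4^2-(aq)
Ksp = [Ag^+]^2[CrO4^2-]
If s mol/L dissolves here, [Ag^+] = 0.042 + 2s ≈ 0.042, [CrO4^2-] = s (Ksp is small, so little additional dissolves).
Ksp ≈ (0.042)^2 × s
s = 7.4 × 10^-10 M
Check: 2s = 1.5 × 10^-9 ≪ 0.042, so the approximation is valid.

s = 7.4 × 10^-10 M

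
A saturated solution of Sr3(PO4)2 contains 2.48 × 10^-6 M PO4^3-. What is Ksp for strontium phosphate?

Sr3(PO4)2(s) ⇌ 3 Sr^2+ + 2 PO4^3-
Stoichiometry gives [Sr^2+] = (3/2)[PO4^3-] = 3.720 x 10^-6 M.
Ksp = [Sr^2+]^3[PO4^3-]^2
Ksp = (3.720 x 10^-6)^3 × (2.48 × 10^-6)^2 = 3.17 x 10^-28

3.17 × 10^-28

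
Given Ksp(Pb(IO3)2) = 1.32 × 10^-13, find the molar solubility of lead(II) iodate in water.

3.21e-5 M

Pb(IO3)2(s) ⇌ Pb^2+(aq) + 2 IO3^-(aq)
Ksp = [Pb^2+][IO3^-]^2
Let s = molar solubility. Then [Pb^2+] = s and [IO3^-] = 2s.
Substituting: Ksp = s(2s)^2 = 4s^3
Solving, s = (1.32 × 10^-13/4)^(1/3) = 3.21 x 10^-5 M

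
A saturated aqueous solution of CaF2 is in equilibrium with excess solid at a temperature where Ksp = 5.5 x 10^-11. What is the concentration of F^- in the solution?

[F^-] = 4.8e-4 M

CaF2(s) <=> Ca^2+(aq) + 2 F^-(aq)
Ksp = [Ca^2+][F^-]^2
If s mol/L of CaF2 dissolves, [Ca^2+] = s and [F^-] = 2s.
Substituting: Ksp = s(2s)^2 = 4s^3
s = (5.5 x 10^-11 / 4)^(1/3) = 2.40 × 10^-4 M
[F^-] = 2s = 4.8 × 10^-4 M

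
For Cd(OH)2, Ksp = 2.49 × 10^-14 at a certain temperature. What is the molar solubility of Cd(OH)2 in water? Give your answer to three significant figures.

Cd(OH)2(s) ⇌ Cd^2+(aq) + 2 OH^-(aq)
Ksp = [Cd^2+][OH^-]^2
For each mole of Cd(OH)2 that dissolves: [Cd^2+] = s, [OH^-] = 2s.
Ksp = s(2s)^2 = 4s^3
Solving, s = (2.49 × 10^-14/4)^(1/3) = 1.84 × 10^-5 M

s ≈ 1.84 × 10^-5 M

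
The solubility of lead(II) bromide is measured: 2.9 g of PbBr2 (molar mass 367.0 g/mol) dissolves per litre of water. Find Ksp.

2.0e-6

Molar solubility s = (2.9 g/L) / (367.0 g/mol) = 7.90 x 10^-3 M.
PbBr2(s) ⇌ Pb^2+(aq) + 2 Br^-(aq)
Let s = molar solubility. Then [Pb^2+] = s and [Br^-] = 2s.
Ksp = [Pb^2+][Br^-]^2
So Ksp = s × (2s)^2 = 4s^3
Ksp = 4 × (7.90 x 10^-3)^3 = 2.0 × 10^-6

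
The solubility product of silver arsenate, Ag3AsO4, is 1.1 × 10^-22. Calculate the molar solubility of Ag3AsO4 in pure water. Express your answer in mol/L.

Ag3AsO4(s) ⇌ 3 Ag^+(aq) + AsO4^3-(aq)
Ksp = [Ag^+]^3[AsO4^3-]
For each mole of Ag3AsO4 that dissolves: [Ag^+] = 3s, [AsO4^3-] = s.
Substituting: Ksp = (3s)^3s = 27s^4
s = (1.1 × 10^-22 / 27)^(1/4) = 1.4 x 10^-6 M

s ≈ 1.4 × 10^-6 M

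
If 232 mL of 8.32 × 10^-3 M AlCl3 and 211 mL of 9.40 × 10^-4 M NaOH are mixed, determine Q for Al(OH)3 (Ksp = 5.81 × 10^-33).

Q ≈ 3.91 x 10^-13

Total volume = 232 + 211 = 443 mL.
[Al^3+] = 8.32 × 10^-3 × (232/443) = 4.357 × 10^-3 M
[OH^-] = 9.40 × 10^-4 × (211/443) = 4.477 × 10^-4 M
Al(OH)3(s) <=> Al^3+ + 3 OH^-, so Q = [Al^3+][OH^-]^3
Q = (4.357 × 10^-3)(4.477 × 10^-4)^3 = 3.91 x 10^-13
Q > Ksp, so Al(OH)3 will precipitate.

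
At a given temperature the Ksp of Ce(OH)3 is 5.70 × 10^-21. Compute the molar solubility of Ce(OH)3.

s = 3.81 × 10^-6 M

Ce(OH)3(s) <=> Ce^3+ + 3 OH^-
Ksp = [Ce^3+][OH^-]^3
If s mol/L of Ce(OH)3 dissolves, [Ce^3+] = s and [OH^-] = 3s.
Substituting: Ksp = s(3s)^3 = 27s^4
Solving, s = (5.70 × 10^-21/27)^(1/4) = 3.81 x 10^-6 M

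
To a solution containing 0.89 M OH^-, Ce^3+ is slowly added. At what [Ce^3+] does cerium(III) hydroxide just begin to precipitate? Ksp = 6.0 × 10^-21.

[Ce^3+] ≈ 8.5e-21 M

Ce(OH)3(s) <=> Ce^3+(aq) + 3 OH^-(aq)
Ksp = [Ce^3+][OH^-]^3
Precipitation begins when Q = Ksp. With [OH^-] = 0.89 M:
6.0 × 10^-21 = (0.89)^3 × [Ce^3+]
[Ce^3+] = (6.0 × 10^-21 / 7.05 x 10^-1) = 8.5 × 10^-21 M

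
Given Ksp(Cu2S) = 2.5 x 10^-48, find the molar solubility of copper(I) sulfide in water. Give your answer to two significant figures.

Cu2S(s) ⇌ 2 Cu^+ + S^2-
Ksp = [Cu^+]^2[S^2-]
If s mol/L of Cu2S dissolves, [Cu^+] = 2s and [S^2-] = s.
Substituting: Ksp = (2s)^2s = 4s^3
Solving, s = (2.5 x 10^-48/4)^(1/3) = 8.5 x 10^-17 M

8.5 x 10^-17 M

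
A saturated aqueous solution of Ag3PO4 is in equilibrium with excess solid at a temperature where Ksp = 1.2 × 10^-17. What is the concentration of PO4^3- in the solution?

Ag3PO4(s) <=> 3 Ag^+(aq) + PO4^3-(aq)
Ksp = [Ag^+]^3[PO4^3-]
If s mol/L of Ag3PO4 dissolves, [Ag^+] = 3s and [PO4^3-] = s.
So Ksp = (3s)^3 × s = 27s^4
s = (1.2 × 10^-17 / 27)^(1/4) = 2.58 x 10^-5 M
[PO4^3-] = s = 2.6 × 10^-5 M

[PO4^3-] ≈ 2.6 × 10^-5 M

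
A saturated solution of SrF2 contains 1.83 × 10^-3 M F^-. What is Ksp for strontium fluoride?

Ksp ≈ 3.06 x 10^-9

SrF2(s) ⇌ Sr^2+ + 2 F^-
Stoichiometry gives [Sr^2+] = (1/2)[F^-] = 9.150 × 10^-4 M.
Ksp = [Sr^2+][F^-]^2
Ksp = 9.150 x 10^-4 × (1.83 × 10^-3)^2 = 3.06 × 10^-9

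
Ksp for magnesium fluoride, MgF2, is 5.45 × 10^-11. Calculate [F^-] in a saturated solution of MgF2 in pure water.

MgF2(s) ⇌ Mg^2+ + 2 F^-
Ksp = [Mg^2+][F^-]^2
If s mol/L of MgF2 dissolves, [Mg^2+] = s and [F^-] = 2s.
So Ksp = s × (2s)^2 = 4s^3
Solving, s = (5.45 × 10^-11/4)^(1/3) = 2.388 x 10^-4 M
[F^-] = 2s = 4.78 x 10^-4 M

4.78 x 10^-4 M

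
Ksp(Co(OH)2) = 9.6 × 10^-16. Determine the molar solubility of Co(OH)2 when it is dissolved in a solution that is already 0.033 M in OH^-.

8.8 × 10^-13 M

Co(OH)2(s) ⇌ Co^2+ + 2 OH^-
Ksp = [Co^2+][OH^-]^2
Let s be the molar solubility in this solution. [Co^2+] = s, [OH^-] = 0.033 + 2s ≈ 0.033 (common-ion effect: OH^- is already 0.033 M).
Ksp ≈ s × (0.033)^2
s = 8.8 x 10^-13 M
Check: 2s = 1.8 × 10^-12 ≪ 0.033, so the approximation is valid.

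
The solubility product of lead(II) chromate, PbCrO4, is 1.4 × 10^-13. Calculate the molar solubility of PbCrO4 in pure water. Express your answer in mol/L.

PbCrO4(s) ⇌ Pb^2+(aq) + CrO4^2-(aq)
Ksp = [Pb^2+][CrO4^2-]
For each mole of PbCrO4 that dissolves: [Pb^2+] = s, [CrO4^2-] = s.
Ksp = (s)(s) = s^2
s = √(1.4 × 10^-13) = 3.7 × 10^-7 M

s ≈ 3.7e-7 M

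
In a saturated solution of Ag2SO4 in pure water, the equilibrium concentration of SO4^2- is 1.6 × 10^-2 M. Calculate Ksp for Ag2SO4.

Ag2SO4(s) ⇌ 2 Ag^+ + SO4^2-
Stoichiometry gives [Ag^+] = (2/1)[SO4^2-] = 3.20 × 10^-2 M.
Ksp = [Ag^+]^2[SO4^2-]
Ksp = (3.20 x 10^-2)^2 × 1.6 × 10^-2 = 1.6 × 10^-5

1.6 × 10^-5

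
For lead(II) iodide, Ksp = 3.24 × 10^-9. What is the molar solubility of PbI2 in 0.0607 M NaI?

s ≈ 8.79 × 10^-7 M

PbI2(s) ⇌ Pb^2+ + 2 I^-
Ksp = [Pb^2+][I^-]^2
If s mol/L dissolves here, [Pb^2+] = s, [I^-] = 0.0607 + 2s ≈ 0.0607 (common-ion effect: I^- is already 0.0607 M).
Ksp ≈ s × (0.0607)^2
s = 8.79 × 10^-7 M
Check: 2s = 1.8 x 10^-6 ≪ 0.0607, so the approximation is valid.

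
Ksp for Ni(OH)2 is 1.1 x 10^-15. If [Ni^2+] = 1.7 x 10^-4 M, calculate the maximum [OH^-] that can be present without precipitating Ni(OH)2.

2.5 × 10^-6 M

Ni(OH)2(s) ⇌ Ni^2+(aq) + 2 OH^-(aq)
Ksp = [Ni^2+][OH^-]^2
Precipitation begins when Q = Ksp. With [Ni^2+] = 1.7 x 10^-4 M:
1.1 x 10^-15 = (1.7 x 10^-4) × [OH^-]^2
[OH^-] = (1.1 x 10^-15 / 1.7 × 10^-4)^(1/2) = 2.5 × 10^-6 M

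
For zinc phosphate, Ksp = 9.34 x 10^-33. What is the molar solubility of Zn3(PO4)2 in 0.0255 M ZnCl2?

s ≈ 1.19e-14 M

Zn3(PO4)2(s) <=> 3 Zn^2+(aq) + 2 PO4^3-(aq)
Ksp = [Zn^2+]^3[PO4^3-]^2
Let s be the molar solubility in this solution. [Zn^2+] = 0.0255 + 3s ≈ 0.0255, [PO4^3-] = 2s (Ksp is small, so little additional dissolves).
Ksp ≈ (0.0255)^3 × (2s)^2
s = 1.19 × 10^-14 M
Check: 3s = 3.6 x 10^-14 ≪ 0.0255, so the approximation is valid.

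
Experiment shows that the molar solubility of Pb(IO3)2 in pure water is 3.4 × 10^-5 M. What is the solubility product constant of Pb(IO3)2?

Ksp ≈ 1.6e-13

Pb(IO3)2(s) ⇌ Pb^2+(aq) + 2 IO3^-(aq)
With molar solubility s: [Pb^2+] = s, [IO3^-] = 2s.
Ksp = [Pb^2+][IO3^-]^2
Ksp = s(2s)^2 = 4s^3
Ksp = 4 × (3.4 × 10^-5)^3 = 1.6 × 10^-13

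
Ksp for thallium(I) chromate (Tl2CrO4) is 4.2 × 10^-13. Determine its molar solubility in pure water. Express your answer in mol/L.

s ≈ 4.7 x 10^-5 M

Tl2CrO4(s) ⇌ 2 Tl^+ + CrO4^2-
Ksp = [Tl^+]^2[CrO4^2-]
Let s = molar solubility. Then [Tl^+] = 2s and [CrO4^2-] = s.
So Ksp = (2s)^2 × s = 4s^3
Solving, s = (4.2 × 10^-13/4)^(1/3) = 4.7 × 10^-5 M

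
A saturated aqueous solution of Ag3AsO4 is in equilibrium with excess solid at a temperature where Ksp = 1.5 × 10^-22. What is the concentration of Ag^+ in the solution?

4.6 × 10^-6 M

Ag3AsO4(s) ⇌ 3 Ag^+(aq) + AsO4^3-(aq)
Ksp = [Ag^+]^3[AsO4^3-]
Let s = molar solubility. Then [Ag^+] = 3s and [AsO4^3-] = s.
Ksp = (3s)^3s = 27s^4
s^4 = 1.5 × 10^-22 / 27, so s = 1.54 × 10^-6 M
[Ag^+] = 3s = 4.6 × 10^-6 M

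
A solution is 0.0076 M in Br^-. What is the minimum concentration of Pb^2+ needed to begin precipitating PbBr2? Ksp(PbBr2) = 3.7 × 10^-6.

[Pb^2+] = 6.4 × 10^-2 M

PbBr2(s) ⇌ Pb^2+(aq) + 2 Br^-(aq)
Ksp = [Pb^2+][Br^-]^2
Precipitation begins when Q = Ksp. With [Br^-] = 0.0076 M:
3.7 × 10^-6 = (0.0076)^2 × [Pb^2+]
[Pb^2+] = (3.7 × 10^-6 / 5.78 x 10^-5) = 6.4 × 10^-2 M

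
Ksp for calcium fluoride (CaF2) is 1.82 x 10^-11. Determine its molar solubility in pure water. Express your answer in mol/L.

s = 1.66e-4 M

CaF2(s) ⇌ Ca^2+ + 2 F^-
Ksp = [Ca^2+][F^-]^2
Let s = molar solubility. Then [Ca^2+] = s and [F^-] = 2s.
So Ksp = s × (2s)^2 = 4s^3
s^3 = 1.82 x 10^-11 / 4, so s = 1.66 × 10^-4 M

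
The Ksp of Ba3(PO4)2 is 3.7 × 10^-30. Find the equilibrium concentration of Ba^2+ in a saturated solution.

Ba3(PO4)2(s) ⇌ 3 Ba^2+(aq) + 2 PO4^3-(aq)
Ksp = [Ba^2+]^3[PO4^3-]^2
Let s = molar solubility. Then [Ba^2+] = 3s and [PO4^3-] = 2s.
So Ksp = (3s)^3 × (2s)^2 = 108s^5
s = (3.7 × 10^-30 / 108)^(1/5) = 5.09 × 10^-7 M
[Ba^2+] = 3s = 1.5 x 10^-6 M

1.5e-6 M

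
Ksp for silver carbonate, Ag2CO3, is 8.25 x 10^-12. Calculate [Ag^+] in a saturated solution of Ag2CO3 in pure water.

Ag2CO3(s) ⇌ 2 Ag^+(aq) + CO3^2-(aq)
Ksp = [Ag^+]^2[CO3^2-]
With molar solubility s: [Ag^+] = 2s, [CO3^2-] = s.
Ksp = (2s)^2s = 4s^3
Solving, s = (8.25 x 10^-12/4)^(1/3) = 1.273 × 10^-4 M
[Ag^+] = 2s = 2.55 × 10^-4 M

[Ag^+] = 2.55e-4 M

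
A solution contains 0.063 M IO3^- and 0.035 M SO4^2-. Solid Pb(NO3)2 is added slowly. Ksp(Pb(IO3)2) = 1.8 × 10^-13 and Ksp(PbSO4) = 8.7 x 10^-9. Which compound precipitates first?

Pb(IO3)2

Each salt begins to precipitate when Q = Ksp, i.e. when [Pb^2+] reaches its threshold.
For Pb(IO3)2: 1.8 × 10^-13 = (0.063)^2 × [Pb^2+]  ⇒  [Pb^2+] = 4.5 x 10^-11 M.
For PbSO4: 8.7 x 10^-9 = 0.035 × [Pb^2+]  ⇒  [Pb^2+] = 2.5 × 10^-7 M.
The salt with the lower threshold [Pb^2+] precipitates first: Pb(IO3)2.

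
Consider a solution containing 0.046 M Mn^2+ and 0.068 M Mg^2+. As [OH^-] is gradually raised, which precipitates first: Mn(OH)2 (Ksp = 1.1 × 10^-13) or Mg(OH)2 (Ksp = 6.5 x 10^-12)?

Precipitation of each salt starts when its ion product equals its Ksp.
For Mn(OH)2: 1.1 × 10^-13 = 0.046 × [OH^-]^2  ⇒  [OH^-] = 1.5 × 10^-6 M.
For Mg(OH)2: 6.5 x 10^-12 = 0.068 × [OH^-]^2  ⇒  [OH^-] = 9.8 × 10^-6 M.
The salt with the lower threshold [OH^-] precipitates first: Mn(OH)2.

Mn(OH)2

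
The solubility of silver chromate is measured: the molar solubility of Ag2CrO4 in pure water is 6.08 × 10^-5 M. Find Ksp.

Ag2CrO4(s) ⇌ 2 Ag^+ + CrO4^2-
If s mol/L of Ag2CrO4 dissolves, [Ag^+] = 2s and [CrO4^2-] = s.
Ksp = [Ag^+]^2[CrO4^2-]
So Ksp = (2s)^2 × s = 4s^3
With s = 6.08 × 10^-5: Ksp = 8.99 x 10^-13

Ksp ≈ 8.99 × 10^-13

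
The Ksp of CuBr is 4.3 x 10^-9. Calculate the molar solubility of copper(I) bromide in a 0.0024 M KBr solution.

1.8e-6 M

CuBr(s) ⇌ Cu^+(aq) + Br^-(aq)
Ksp = [Cu^+][Br^-]
Let s = moles of CuBr that dissolve per litre. [Cu^+] = s, [Br^-] = 0.0024 + s ≈ 0.0024 (since Br^- from KBr dominates).
Ksp ≈ s × 0.0024
s = 1.8 × 10^-6 M
Check: s = 1.8 x 10^-6 ≪ 0.0024, so the approximation is valid.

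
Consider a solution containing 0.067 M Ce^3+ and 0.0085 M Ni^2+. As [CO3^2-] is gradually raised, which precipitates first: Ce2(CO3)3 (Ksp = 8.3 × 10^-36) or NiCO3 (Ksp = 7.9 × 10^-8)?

Ce2(CO3)3

Precipitation of each salt starts when its ion product equals its Ksp.
For Ce2(CO3)3: 8.3 × 10^-36 = (0.067)^2 × [CO3^2-]^3  ⇒  [CO3^2-] = 1.2 x 10^-11 M.
For NiCO3: 7.9 × 10^-8 = 0.0085 × [CO3^2-]  ⇒  [CO3^2-] = 9.3 x 10^-6 M.
The salt with the lower threshold [CO3^2-] precipitates first: Ce2(CO3)3.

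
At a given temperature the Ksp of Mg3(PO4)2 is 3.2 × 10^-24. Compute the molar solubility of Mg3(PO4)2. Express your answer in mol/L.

7.8 × 10^-6 M

Mg3(PO4)2(s) ⇌ 3 Mg^2+(aq) + 2 PO4^3-(aq)
Ksp = [Mg^2+]^3[PO4^3-]^2
With molar solubility s: [Mg^2+] = 3s, [PO4^3-] = 2s.
So Ksp = (3s)^3 × (2s)^2 = 108s^5
s^5 = 3.2 × 10^-24 / 108, so s = 7.8 × 10^-6 M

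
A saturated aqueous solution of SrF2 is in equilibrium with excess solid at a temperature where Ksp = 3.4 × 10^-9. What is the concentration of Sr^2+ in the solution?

SrF2(s) ⇌ Sr^2+ + 2 F^-
Ksp = [Sr^2+][F^-]^2
If s mol/L of SrF2 dissolves, [Sr^2+] = s and [F^-] = 2s.
Ksp = s(2s)^2 = 4s^3
Solving, s = (3.4 × 10^-9/4)^(1/3) = 9.47 × 10^-4 M
[Sr^2+] = s = 9.5 x 10^-4 M

9.5 x 10^-4 M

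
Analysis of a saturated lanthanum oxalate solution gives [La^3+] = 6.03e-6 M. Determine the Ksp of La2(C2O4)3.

Ksp = 2.69 x 10^-26

La2(C2O4)3(s) ⇌ 2 La^3+(aq) + 3 C2O4^2-(aq)
Stoichiometry gives [C2O4^2-] = (3/2)[La^3+] = 9.045 × 10^-6 M.
Ksp = [La^3+]^2[C2O4^2-]^3
Ksp = (6.03 × 10^-6)^2 × (9.045 × 10^-6)^3 = 2.69 x 10^-26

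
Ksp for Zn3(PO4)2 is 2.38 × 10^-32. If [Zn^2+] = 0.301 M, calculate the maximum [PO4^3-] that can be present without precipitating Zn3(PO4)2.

9.34 × 10^-16 M

Zn3(PO4)2(s) ⇌ 3 Zn^2+ + 2 PO4^3-
Ksp = [Zn^2+]^3[PO4^3-]^2
Precipitation begins when Q = Ksp. With [Zn^2+] = 0.301 M:
2.38 × 10^-32 = (0.301)^3 × [PO4^3-]^2
[PO4^3-] = (2.38 × 10^-32 / 2.727 × 10^-2)^(1/2) = 9.34 × 10^-16 M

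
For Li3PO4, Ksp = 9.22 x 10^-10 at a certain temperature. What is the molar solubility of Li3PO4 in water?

2.42e-3 M

Li3PO4(s) ⇌ 3 Li^+ + PO4^3-
Ksp = [Li^+]^3[PO4^3-]
For each mole of Li3PO4 that dissolves: [Li^+] = 3s, [PO4^3-] = s.
Substituting: Ksp = (3s)^3s = 27s^4
Solving, s = (9.22 x 10^-10/27)^(1/4) = 2.42 × 10^-3 M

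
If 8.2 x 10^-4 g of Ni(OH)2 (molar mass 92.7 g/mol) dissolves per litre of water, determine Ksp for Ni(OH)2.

Molar solubility s = (8.2 × 10^-4 g/L) / (92.7 g/mol) = 8.85 x 10^-6 M.
Ni(OH)2(s) ⇌ Ni^2+(aq) + 2 OH^-(aq)
With molar solubility s: [Ni^2+] = s, [OH^-] = 2s.
Ksp = [Ni^2+][OH^-]^2
Substituting: Ksp = s(2s)^2 = 4s^3
Ksp = 4 × (8.85 × 10^-6)^3 = 2.8 × 10^-15

Ksp = 2.8e-15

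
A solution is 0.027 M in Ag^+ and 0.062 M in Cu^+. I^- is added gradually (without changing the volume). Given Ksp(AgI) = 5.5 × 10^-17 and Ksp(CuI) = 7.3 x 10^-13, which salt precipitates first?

Each salt begins to precipitate when Q = Ksp, i.e. when [I^-] reaches its threshold.
For AgI: 5.5 × 10^-17 = 0.027 × [I^-]  ⇒  [I^-] = 2.0 × 10^-15 M.
For CuI: 7.3 x 10^-13 = 0.062 × [I^-]  ⇒  [I^-] = 1.2 × 10^-11 M.
The salt with the lower threshold [I^-] precipitates first: AgI.

AgI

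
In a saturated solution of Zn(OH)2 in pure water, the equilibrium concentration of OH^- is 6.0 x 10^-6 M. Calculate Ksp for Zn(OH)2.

Ksp ≈ 1.1 × 10^-16

Zn(OH)2(s) ⇌ Zn^2+ + 2 OH^-
Stoichiometry gives [Zn^2+] = (1/2)[OH^-] = 3.00 × 10^-6 M.
Ksp = [Zn^2+][OH^-]^2
Ksp = 3.00 x 10^-6 × (6.0 × 10^-6)^2 = 1.1 x 10^-16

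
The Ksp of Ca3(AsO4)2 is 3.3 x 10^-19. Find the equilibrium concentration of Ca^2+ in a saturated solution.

2.4 x 10^-4 M

Ca3(AsO4)2(s) <=> 3 Ca^2+ + 2 AsO4^3-
Ksp = [Ca^2+]^3[AsO4^3-]^2
With molar solubility s: [Ca^2+] = 3s, [AsO4^3-] = 2s.
Ksp = (3s)^3(2s)^2 = 108s^5
s = (3.3 x 10^-19 / 108)^(1/5) = 7.89 × 10^-5 M
[Ca^2+] = 3s = 2.4 × 10^-4 M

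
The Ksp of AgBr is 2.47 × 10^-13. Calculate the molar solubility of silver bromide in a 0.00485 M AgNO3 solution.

AgBr(s) <=> Ag^+(aq) + Br^-(aq)
Ksp = [Ag^+][Br^-]
Let s be the molar solubility in this solution. [Ag^+] = 0.00485 + s ≈ 0.00485, [Br^-] = s (since Ag^+ from AgNO3 dominates).
Ksp ≈ 0.00485 × s
s = 5.09 × 10^-11 M
Check: s = 5.1 × 10^-11 ≪ 0.00485, so the approximation is valid.

s ≈ 5.09 × 10^-11 M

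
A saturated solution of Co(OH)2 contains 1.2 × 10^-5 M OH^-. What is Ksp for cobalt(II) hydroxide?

8.6 x 10^-16

Co(OH)2(s) ⇌ Co^2+ + 2 OH^-
Stoichiometry gives [Co^2+] = (1/2)[OH^-] = 6.00 x 10^-6 M.
Ksp = [Co^2+][OH^-]^2
Ksp = 6.00 × 10^-6 × (1.2 × 10^-5)^2 = 8.6 x 10^-16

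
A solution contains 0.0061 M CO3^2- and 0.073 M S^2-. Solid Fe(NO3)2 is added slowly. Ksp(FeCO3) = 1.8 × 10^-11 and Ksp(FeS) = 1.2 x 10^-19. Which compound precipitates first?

Precipitation of each salt starts when its ion product equals its Ksp.
For FeCO3: 1.8 × 10^-11 = 0.0061 × [Fe^2+]  ⇒  [Fe^2+] = 3.0 x 10^-9 M.
For FeS: 1.2 x 10^-19 = 0.073 × [Fe^2+]  ⇒  [Fe^2+] = 1.6 x 10^-18 M.
The salt with the lower threshold [Fe^2+] precipitates first: FeS.

FeS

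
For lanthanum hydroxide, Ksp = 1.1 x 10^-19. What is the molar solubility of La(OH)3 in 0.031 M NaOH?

3.7e-15 M

La(OH)3(s) ⇌ La^3+ + 3 OH^-
Ksp = [La^3+][OH^-]^3
Let s = moles of La(OH)3 that dissolve per litre. [La^3+] = s, [OH^-] = 0.031 + 3s ≈ 0.031 (Ksp is small, so little additional dissolves).
Ksp ≈ s × (0.031)^3
s = 3.7 × 10^-15 M
Check: 3s = 1.1 × 10^-14 ≪ 0.031, so the approximation is valid.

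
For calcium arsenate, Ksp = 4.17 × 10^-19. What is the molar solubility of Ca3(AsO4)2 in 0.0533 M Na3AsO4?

Ca3(AsO4)2(s) ⇌ 3 Ca^2+ + 2 AsO4^3-
Ksp = [Ca^2+]^3[AsO4^3-]^2
If s mol/L dissolves here, [Ca^2+] = 3s, [AsO4^3-] = 0.0533 + 2s ≈ 0.0533 (since AsO4^3- from Na3AsO4 dominates).
Ksp ≈ (3s)^3 × (0.0533)^2
s = 1.76 x 10^-6 M
Check: 2s = 3.5 x 10^-6 ≪ 0.0533, so the approximation is valid.

s = 1.76 x 10^-6 M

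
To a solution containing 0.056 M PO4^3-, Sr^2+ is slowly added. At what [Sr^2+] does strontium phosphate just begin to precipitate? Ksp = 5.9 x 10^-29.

Sr3(PO4)2(s) <=> 3 Sr^2+(aq) + 2 PO4^3-(aq)
Ksp = [Sr^2+]^3[PO4^3-]^2
Precipitation begins when Q = Ksp. With [PO4^3-] = 0.056 M:
5.9 x 10^-29 = (0.056)^2 × [Sr^2+]^3
[Sr^2+] = (5.9 x 10^-29 / 3.14 × 10^-3)^(1/3) = 2.7 × 10^-9 M

[Sr^2+] ≈ 2.7e-9 M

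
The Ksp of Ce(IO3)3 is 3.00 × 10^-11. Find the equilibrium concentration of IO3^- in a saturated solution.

Ce(IO3)3(s) <=> Ce^3+ + 3 IO3^-
Ksp = [Ce^3+][IO3^-]^3
If s mol/L of Ce(IO3)3 dissolves, [Ce^3+] = s and [IO3^-] = 3s.
So Ksp = s × (3s)^3 = 27s^4
Solving, s = (3.00 × 10^-11/27)^(1/4) = 1.027 × 10^-3 M
[IO3^-] = 3s = 3.08 × 10^-3 M

[IO3^-] = 3.08 x 10^-3 M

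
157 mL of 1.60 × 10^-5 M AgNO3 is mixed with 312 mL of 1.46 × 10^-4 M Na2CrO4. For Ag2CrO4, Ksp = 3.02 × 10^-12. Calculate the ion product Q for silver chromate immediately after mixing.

Total volume = 157 + 312 = 469 mL.
[Ag^+] = 1.60 × 10^-5 × (157/469) = 5.356 × 10^-6 M
[CrO4^2-] = 1.46 x 10^-4 × (312/469) = 9.713 × 10^-5 M
Ag2CrO4(s) ⇌ 2 Ag^+ + CrO4^2-, so Q = [Ag^+]^2[CrO4^2-]
Q = (5.356 × 10^-6)^2(9.713 × 10^-5) = 2.79 x 10^-15
Q < Ksp, so no precipitate of Ag2CrO4 forms.

Q = 2.79e-15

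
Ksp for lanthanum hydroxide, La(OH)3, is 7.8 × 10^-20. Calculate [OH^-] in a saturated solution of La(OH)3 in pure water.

La(OH)3(s) ⇌ La^3+(aq) + 3 OH^-(aq)
Ksp = [La^3+][OH^-]^3
With molar solubility s: [La^3+] = s, [OH^-] = 3s.
Ksp = s(3s)^3 = 27s^4
s = (7.8 × 10^-20 / 27)^(1/4) = 7.33 × 10^-6 M
[OH^-] = 3s = 2.2 x 10^-5 M

2.2e-5 M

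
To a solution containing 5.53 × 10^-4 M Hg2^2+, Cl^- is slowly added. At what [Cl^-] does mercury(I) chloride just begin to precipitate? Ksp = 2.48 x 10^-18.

Hg2Cl2(s) <=> Hg2^2+(aq) + 2 Cl^-(aq)
Ksp = [Hg2^2+][Cl^-]^2
Precipitation begins when Q = Ksp. With [Hg2^2+] = 5.53 × 10^-4 M:
2.48 x 10^-18 = (5.53 × 10^-4) × [Cl^-]^2
[Cl^-] = (2.48 x 10^-18 / 5.53 x 10^-4)^(1/2) = 6.70 × 10^-8 M

[Cl^-] ≈ 6.70 × 10^-8 M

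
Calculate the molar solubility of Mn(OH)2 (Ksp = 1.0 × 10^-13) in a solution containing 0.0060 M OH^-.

s ≈ 2.8e-9 M

Mn(OH)2(s) <=> Mn^2+(aq) + 2 OH^-(aq)
Ksp = [Mn^2+][OH^-]^2
Let s = moles of Mn(OH)2 that dissolve per litre. [Mn^2+] = s, [OH^-] = 0.0060 + 2s ≈ 0.0060 (Ksp is small, so little additional dissolves).
Ksp ≈ s × (0.0060)^2
s = 2.8 × 10^-9 M
Check: 2s = 5.6 x 10^-9 ≪ 0.0060, so the approximation is valid.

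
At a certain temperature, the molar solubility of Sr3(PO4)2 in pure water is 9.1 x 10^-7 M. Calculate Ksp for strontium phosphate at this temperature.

Sr3(PO4)2(s) <=> 3 Sr^2+ + 2 PO4^3-
Let s = molar solubility. Then [Sr^2+] = 3s and [PO4^3-] = 2s.
Ksp = [Sr^2+]^3[PO4^3-]^2
So Ksp = (3s)^3 × (2s)^2 = 108s^5
Ksp = 108 × (9.1 × 10^-7)^5 = 6.7 × 10^-29

Ksp ≈ 6.7 × 10^-29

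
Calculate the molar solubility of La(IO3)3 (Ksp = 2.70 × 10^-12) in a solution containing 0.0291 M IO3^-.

s = 1.10 × 10^-7 M

La(IO3)3(s) ⇌ La^3+(aq) + 3 IO3^-(aq)
Ksp = [La^3+][IO3^-]^3
If s mol/L dissolves here, [La^3+] = s, [IO3^-] = 0.0291 + 3s ≈ 0.0291 (Ksp is small, so little additional dissolves).
Ksp ≈ s × (0.0291)^3
s = 1.10 × 10^-7 M
Check: 3s = 3.3 × 10^-7 ≪ 0.0291, so the approximation is valid.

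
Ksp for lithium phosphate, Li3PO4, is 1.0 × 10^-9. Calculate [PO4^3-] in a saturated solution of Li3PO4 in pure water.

Li3PO4(s) ⇌ 3 Li^+(aq) + PO4^3-(aq)
Ksp = [Li^+]^3[PO4^3-]
With molar solubility s: [Li^+] = 3s, [PO4^3-] = s.
Substituting: Ksp = (3s)^3s = 27s^4
s = (1.0 × 10^-9 / 27)^(1/4) = 2.47 × 10^-3 M
[PO4^3-] = s = 2.5 x 10^-3 M

2.5e-3 M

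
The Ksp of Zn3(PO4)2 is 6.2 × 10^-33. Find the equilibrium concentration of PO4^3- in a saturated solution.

Zn3(PO4)2(s) ⇌ 3 Zn^2+ + 2 PO4^3-
Ksp = [Zn^2+]^3[PO4^3-]^2
With molar solubility s: [Zn^2+] = 3s, [PO4^3-] = 2s.
Substituting: Ksp = (3s)^3(2s)^2 = 108s^5
s^5 = 6.2 × 10^-33 / 108, so s = 1.42 × 10^-7 M
[PO4^3-] = 2s = 2.8 × 10^-7 M

[PO4^3-] = 2.8e-7 M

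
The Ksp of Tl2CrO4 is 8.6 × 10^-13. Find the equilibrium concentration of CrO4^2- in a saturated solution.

Tl2CrO4(s) <=> 2 Tl^+ + CrO4^2-
Ksp = [Tl^+]^2[CrO4^2-]
With molar solubility s: [Tl^+] = 2s, [CrO4^2-] = s.
So Ksp = (2s)^2 × s = 4s^3
s^3 = 8.6 × 10^-13 / 4, so s = 5.99 × 10^-5 M
[CrO4^2-] = s = 6.0 × 10^-5 M

[CrO4^2-] ≈ 6.0 x 10^-5 M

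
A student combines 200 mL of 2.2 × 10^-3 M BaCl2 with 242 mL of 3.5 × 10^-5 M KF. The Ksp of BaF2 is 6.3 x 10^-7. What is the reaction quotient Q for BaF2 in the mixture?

Total volume = 200 + 242 = 442 mL.
[Ba^2+] = 2.2 x 10^-3 × (200/442) = 9.95 × 10^-4 M
[F^-] = 3.5 x 10^-5 × (242/442) = 1.92 x 10^-5 M
BaF2(s) ⇌ Ba^2+ + 2 F^-, so Q = [Ba^2+][F^-]^2
Q = (9.95 × 10^-4)(1.92 × 10^-5)^2 = 3.7 × 10^-13
Q < Ksp, so no precipitate of BaF2 forms.

Q ≈ 3.7e-13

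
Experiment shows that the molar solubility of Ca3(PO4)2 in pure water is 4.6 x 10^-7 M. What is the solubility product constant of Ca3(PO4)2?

2.2e-30

Ca3(PO4)2(s) ⇌ 3 Ca^2+ + 2 PO4^3-
With molar solubility s: [Ca^2+] = 3s, [PO4^3-] = 2s.
Ksp = [Ca^2+]^3[PO4^3-]^2
Ksp = (3s)^3(2s)^2 = 108s^5
Ksp = 108 × (4.6 × 10^-7)^5 = 2.2 x 10^-30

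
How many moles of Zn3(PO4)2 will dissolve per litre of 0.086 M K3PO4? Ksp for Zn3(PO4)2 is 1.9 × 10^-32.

Zn3(PO4)2(s) ⇌ 3 Zn^2+ + 2 PO4^3-
Ksp = [Zn^2+]^3[PO4^3-]^2
Let s be the molar solubility in this solution. [Zn^2+] = 3s, [PO4^3-] = 0.086 + 2s ≈ 0.086 (Ksp is small, so little additional dissolves).
Ksp ≈ (3s)^3 × (0.086)^2
s = 4.6 x 10^-11 M
Check: 2s = 9.1 x 10^-11 ≪ 0.086, so the approximation is valid.

4.6 × 10^-11 M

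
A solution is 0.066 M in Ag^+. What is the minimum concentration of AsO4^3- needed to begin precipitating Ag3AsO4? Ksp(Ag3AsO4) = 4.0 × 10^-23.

1.4 × 10^-19 M

Ag3AsO4(s) <=> 3 Ag^+ + AsO4^3-
Ksp = [Ag^+]^3[AsO4^3-]
Precipitation begins when Q = Ksp. With [Ag^+] = 0.066 M:
4.0 × 10^-23 = (0.066)^3 × [AsO4^3-]
[AsO4^3-] = (4.0 × 10^-23 / 2.87 × 10^-4) = 1.4 x 10^-19 M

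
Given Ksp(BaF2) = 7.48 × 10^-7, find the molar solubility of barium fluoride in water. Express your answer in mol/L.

BaF2(s) ⇌ Ba^2+(aq) + 2 F^-(aq)
Ksp = [Ba^2+][F^-]^2
Let s = molar solubility. Then [Ba^2+] = s and [F^-] = 2s.
Ksp = s(2s)^2 = 4s^3
Solving, s = (7.48 × 10^-7/4)^(1/3) = 5.72 x 10^-3 M

s = 5.72e-3 M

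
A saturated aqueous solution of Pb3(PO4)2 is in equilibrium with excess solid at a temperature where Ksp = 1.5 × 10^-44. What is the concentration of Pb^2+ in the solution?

Pb3(PO4)2(s) ⇌ 3 Pb^2+ + 2 PO4^3-
Ksp = [Pb^2+]^3[PO4^3-]^2
Let s = molar solubility. Then [Pb^2+] = 3s and [PO4^3-] = 2s.
So Ksp = (3s)^3 × (2s)^2 = 108s^5
s = (1.5 × 10^-44 / 108)^(1/5) = 6.74 × 10^-10 M
[Pb^2+] = 3s = 2.0 x 10^-9 M

2.0 x 10^-9 M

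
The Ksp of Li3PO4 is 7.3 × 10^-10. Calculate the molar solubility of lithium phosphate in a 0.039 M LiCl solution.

s = 1.2 x 10^-5 M

Li3PO4(s) ⇌ 3 Li^+ + PO4^3-
Ksp = [Li^+]^3[PO4^3-]
Let s be the molar solubility in this solution. [Li^+] = 0.039 + 3s ≈ 0.039, [PO4^3-] = s (Ksp is small, so little additional dissolves).
Ksp ≈ (0.039)^3 × s
s = 1.2 x 10^-5 M
Check: 3s = 3.7 × 10^-5 ≪ 0.039, so the approximation is valid.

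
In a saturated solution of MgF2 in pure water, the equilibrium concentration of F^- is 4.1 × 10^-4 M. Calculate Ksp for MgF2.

3.4 × 10^-11

MgF2(s) ⇌ Mg^2+(aq) + 2 F^-(aq)
Stoichiometry gives [Mg^2+] = (1/2)[F^-] = 2.05 × 10^-4 M.
Ksp = [Mg^2+][F^-]^2
Ksp = 2.05 × 10^-4 × (4.1 × 10^-4)^2 = 3.4 x 10^-11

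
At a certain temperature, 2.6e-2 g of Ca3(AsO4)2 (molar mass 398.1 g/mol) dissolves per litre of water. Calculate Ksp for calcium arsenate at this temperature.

1.3 × 10^-19

Molar solubility s = (2.6 × 10^-2 g/L) / (398.1 g/mol) = 6.53 × 10^-5 M.
Ca3(AsO4)2(s) ⇌ 3 Ca^2+ + 2 AsO4^3-
Let s = molar solubility. Then [Ca^2+] = 3s and [AsO4^3-] = 2s.
Ksp = [Ca^2+]^3[AsO4^3-]^2
Ksp = (3s)^3(2s)^2 = 108s^5
Ksp = 108 × (6.53 × 10^-5)^5 = 1.3 × 10^-19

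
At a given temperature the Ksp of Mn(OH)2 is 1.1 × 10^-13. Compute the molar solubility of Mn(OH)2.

Mn(OH)2(s) ⇌ Mn^2+(aq) + 2 OH^-(aq)
Ksp = [Mn^2+][OH^-]^2
For each mole of Mn(OH)2 that dissolves: [Mn^2+] = s, [OH^-] = 2s.
Substituting: Ksp = s(2s)^2 = 4s^3
s^3 = 1.1 × 10^-13 / 4, so s = 3.0 × 10^-5 M

s = 3.0 × 10^-5 M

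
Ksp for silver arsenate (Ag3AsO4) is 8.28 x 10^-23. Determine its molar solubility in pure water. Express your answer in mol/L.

Ag3AsO4(s) ⇌ 3 Ag^+(aq) + AsO4^3-(aq)
Ksp = [Ag^+]^3[AsO4^3-]
With molar solubility s: [Ag^+] = 3s, [AsO4^3-] = s.
So Ksp = (3s)^3 × s = 27s^4
s^4 = 8.28 x 10^-23 / 27, so s = 1.32 × 10^-6 M

s = 1.32 x 10^-6 M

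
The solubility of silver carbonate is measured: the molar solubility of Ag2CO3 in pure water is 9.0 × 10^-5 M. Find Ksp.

Ag2CO3(s) ⇌ 2 Ag^+(aq) + CO3^2-(aq)
Let s = molar solubility. Then [Ag^+] = 2s and [CO3^2-] = s.
Ksp = [Ag^+]^2[CO3^2-]
Ksp = (2s)^2s = 4s^3
Ksp = 4 × (9.0 × 10^-5)^3 = 2.9 × 10^-12

Ksp = 2.9e-12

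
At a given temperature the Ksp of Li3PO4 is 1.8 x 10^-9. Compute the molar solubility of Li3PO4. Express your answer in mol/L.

Li3PO4(s) ⇌ 3 Li^+ + PO4^3-
Ksp = [Li^+]^3[PO4^3-]
With molar solubility s: [Li^+] = 3s, [PO4^3-] = s.
Ksp = (3s)^3s = 27s^4
s = (1.8 x 10^-9 / 27)^(1/4) = 2.9 x 10^-3 M

s = 2.9e-3 M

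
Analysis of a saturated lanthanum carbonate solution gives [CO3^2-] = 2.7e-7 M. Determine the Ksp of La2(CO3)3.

6.4e-34

La2(CO3)3(s) <=> 2 La^3+(aq) + 3 CO3^2-(aq)
Stoichiometry gives [La^3+] = (2/3)[CO3^2-] = 1.80 x 10^-7 M.
Ksp = [La^3+]^2[CO3^2-]^3
Ksp = (1.80 × 10^-7)^2 × (2.7 × 10^-7)^3 = 6.4 × 10^-34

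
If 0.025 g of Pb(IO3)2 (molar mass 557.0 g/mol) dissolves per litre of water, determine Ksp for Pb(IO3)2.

Ksp = 3.6 × 10^-13

Molar solubility s = (2.5 x 10^-2 g/L) / (557.0 g/mol) = 4.49 x 10^-5 M.
Pb(IO3)2(s) ⇌ Pb^2+ + 2 IO3^-
For each mole of Pb(IO3)2 that dissolves: [Pb^2+] = s, [IO3^-] = 2s.
Ksp = [Pb^2+][IO3^-]^2
Substituting: Ksp = s(2s)^2 = 4s^3
With s = 4.49 × 10^-5: Ksp = 3.6 × 10^-13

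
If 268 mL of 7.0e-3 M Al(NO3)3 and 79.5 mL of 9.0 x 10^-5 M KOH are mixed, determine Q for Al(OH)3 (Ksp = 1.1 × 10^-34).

Total volume = 268 + 79.5 = 347.5 mL.
[Al^3+] = 7.0 × 10^-3 × (268/347.5) = 5.40 x 10^-3 M
[OH^-] = 9.0 × 10^-5 × (79.5/347.5) = 2.06 × 10^-5 M
Al(OH)3(s) ⇌ Al^3+(aq) + 3 OH^-(aq), so Q = [Al^3+][OH^-]^3
Q = (5.40 × 10^-3)(2.06 x 10^-5)^3 = 4.7 × 10^-17
Q > Ksp, so Al(OH)3 will precipitate.

Q ≈ 4.7 × 10^-17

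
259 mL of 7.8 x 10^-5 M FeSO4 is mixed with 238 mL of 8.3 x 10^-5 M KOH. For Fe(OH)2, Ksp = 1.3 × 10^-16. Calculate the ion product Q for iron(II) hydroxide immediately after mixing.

Q = 6.4 × 10^-14

Total volume = 259 + 238 = 497 mL.
[Fe^2+] = 7.8 × 10^-5 × (259/497) = 4.06 × 10^-5 M
[OH^-] = 8.3 × 10^-5 × (238/497) = 3.97 × 10^-5 M
Fe(OH)2(s) ⇌ Fe^2+ + 2 OH^-, so Q = [Fe^2+][OH^-]^2
Q = (4.06 × 10^-5)(3.97 x 10^-5)^2 = 6.4 × 10^-14
Q > Ksp, so Fe(OH)2 will precipitate.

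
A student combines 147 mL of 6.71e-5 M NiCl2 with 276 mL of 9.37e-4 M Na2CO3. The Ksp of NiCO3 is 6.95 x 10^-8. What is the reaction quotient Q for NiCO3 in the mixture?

Total volume = 147 + 276 = 423 mL.
[Ni^2+] = 6.71 × 10^-5 × (147/423) = 2.332 × 10^-5 M
[CO3^2-] = 9.37 x 10^-4 × (276/423) = 6.114 x 10^-4 M
NiCO3(s) <=> Ni^2+ + CO3^2-, so Q = [Ni^2+][CO3^2-]
Q = (2.332 × 10^-5)(6.114 x 10^-4) = 1.43 x 10^-8
Q < Ksp, so no precipitate of NiCO3 forms.

Q ≈ 1.43 × 10^-8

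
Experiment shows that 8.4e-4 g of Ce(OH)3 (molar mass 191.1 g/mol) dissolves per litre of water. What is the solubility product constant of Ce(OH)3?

Ksp = 1.0 × 10^-20

Molar solubility s = (8.4 × 10^-4 g/L) / (191.1 g/mol) = 4.40 × 10^-6 M.
Ce(OH)3(s) ⇌ Ce^3+ + 3 OH^-
Let s = molar solubility. Then [Ce^3+] = s and [OH^-] = 3s.
Ksp = [Ce^3+][OH^-]^3
Ksp = s(3s)^3 = 27s^4
Ksp = 27 × (4.40 x 10^-6)^4 = 1.0 × 10^-20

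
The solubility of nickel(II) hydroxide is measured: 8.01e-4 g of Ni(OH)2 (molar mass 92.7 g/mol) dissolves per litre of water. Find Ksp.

Molar solubility s = (8.01 × 10^-4 g/L) / (92.7 g/mol) = 8.641 × 10^-6 M.
Ni(OH)2(s) <=> Ni^2+(aq) + 2 OH^-(aq)
If s mol/L of Ni(OH)2 dissolves, [Ni^2+] = s and [OH^-] = 2s.
Ksp = [Ni^2+][OH^-]^2
Ksp = s(2s)^2 = 4s^3
With s = 8.641 x 10^-6: Ksp = 2.58 x 10^-15

2.58e-15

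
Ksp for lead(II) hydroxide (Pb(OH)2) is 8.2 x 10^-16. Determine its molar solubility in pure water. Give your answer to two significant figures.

Pb(OH)2(s) ⇌ Pb^2+(aq) + 2 OH^-(aq)
Ksp = [Pb^2+][OH^-]^2
With molar solubility s: [Pb^2+] = s, [OH^-] = 2s.
Ksp = s(2s)^2 = 4s^3
s^3 = 8.2 x 10^-16 / 4, so s = 5.9 x 10^-6 M

s = 5.9e-6 M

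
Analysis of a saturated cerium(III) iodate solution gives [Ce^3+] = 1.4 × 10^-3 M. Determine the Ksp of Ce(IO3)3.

1.0 × 10^-10

Ce(IO3)3(s) ⇌ Ce^3+(aq) + 3 IO3^-(aq)
Stoichiometry gives [IO3^-] = (3/1)[Ce^3+] = 4.20 × 10^-3 M.
Ksp = [Ce^3+][IO3^-]^3
Ksp = 1.4 × 10^-3 × (4.20 × 10^-3)^3 = 1.0 x 10^-10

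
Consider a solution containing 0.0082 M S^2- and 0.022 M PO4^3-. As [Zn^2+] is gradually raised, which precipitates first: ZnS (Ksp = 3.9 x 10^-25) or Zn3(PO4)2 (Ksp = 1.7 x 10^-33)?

Each salt begins to precipitate when Q = Ksp, i.e. when [Zn^2+] reaches its threshold.
For ZnS: 3.9 x 10^-25 = 0.0082 × [Zn^2+]  ⇒  [Zn^2+] = 4.8 × 10^-23 M.
For Zn3(PO4)2: 1.7 x 10^-33 = (0.022)^2 × [Zn^2+]^3  ⇒  [Zn^2+] = 1.5 x 10^-10 M.
The salt with the lower threshold [Zn^2+] precipitates first: ZnS.

ZnS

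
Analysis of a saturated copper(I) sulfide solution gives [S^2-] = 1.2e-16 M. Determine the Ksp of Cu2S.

Cu2S(s) <=> 2 Cu^+(aq) + S^2-(aq)
Stoichiometry gives [Cu^+] = (2/1)[S^2-] = 2.40 × 10^-16 M.
Ksp = [Cu^+]^2[S^2-]
Ksp = (2.40 × 10^-16)^2 × 1.2 × 10^-16 = 6.9 × 10^-48

Ksp = 6.9e-48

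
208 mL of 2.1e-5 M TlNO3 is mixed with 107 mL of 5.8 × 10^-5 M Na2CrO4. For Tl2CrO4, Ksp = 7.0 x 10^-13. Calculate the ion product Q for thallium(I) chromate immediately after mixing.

Total volume = 208 + 107 = 315 mL.
[Tl^+] = 2.1 × 10^-5 × (208/315) = 1.39 x 10^-5 M
[CrO4^2-] = 5.8 × 10^-5 × (107/315) = 1.97 × 10^-5 M
Tl2CrO4(s) ⇌ 2 Tl^+ + CrO4^2-, so Q = [Tl^+]^2[CrO4^2-]
Q = (1.39 × 10^-5)^2(1.97 × 10^-5) = 3.8 × 10^-15
Q < Ksp, so no precipitate of Tl2CrO4 forms.

3.8 × 10^-15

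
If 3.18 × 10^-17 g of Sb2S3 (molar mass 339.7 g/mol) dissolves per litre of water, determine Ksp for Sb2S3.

Molar solubility s = (3.18 × 10^-17 g/L) / (339.7 g/mol) = 9.361 × 10^-20 M.
Sb2S3(s) <=> 2 Sb^3+ + 3 S^2-
Let s = molar solubility. Then [Sb^3+] = 2s and [S^2-] = 3s.
Ksp = [Sb^3+]^2[S^2-]^3
Ksp = (2s)^2(3s)^3 = 108s^5
Ksp = 108 × (9.361 × 10^-20)^5 = 7.76 × 10^-94

Ksp = 7.76 × 10^-94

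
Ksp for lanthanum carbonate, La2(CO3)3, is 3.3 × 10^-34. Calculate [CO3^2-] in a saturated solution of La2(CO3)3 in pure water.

2.4 × 10^-7 M

La2(CO3)3(s) ⇌ 2 La^3+ + 3 CO3^2-
Ksp = [La^3+]^2[CO3^2-]^3
With molar solubility s: [La^3+] = 2s, [CO3^2-] = 3s.
So Ksp = (2s)^2 × (3s)^3 = 108s^5
s = (3.3 × 10^-34 / 108)^(1/5) = 7.89 × 10^-8 M
[CO3^2-] = 3s = 2.4 × 10^-7 M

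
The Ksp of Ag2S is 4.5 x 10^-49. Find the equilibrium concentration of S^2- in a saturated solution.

Ag2S(s) <=> 2 Ag^+(aq) + S^2-(aq)
Ksp = [Ag^+]^2[S^2-]
If s mol/L of Ag2S dissolves, [Ag^+] = 2s and [S^2-] = s.
Substituting: Ksp = (2s)^2s = 4s^3
s = (4.5 x 10^-49 / 4)^(1/3) = 4.83 × 10^-17 M
[S^2-] = s = 4.8 x 10^-17 M

[S^2-] ≈ 4.8 x 10^-17 M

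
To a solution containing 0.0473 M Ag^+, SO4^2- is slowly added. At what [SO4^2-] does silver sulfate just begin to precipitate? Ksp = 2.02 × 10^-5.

9.03e-3 M

Ag2SO4(s) ⇌ 2 Ag^+(aq) + SO4^2-(aq)
Ksp = [Ag^+]^2[SO4^2-]
Precipitation begins when Q = Ksp. With [Ag^+] = 0.0473 M:
2.02 × 10^-5 = (0.0473)^2 × [SO4^2-]
[SO4^2-] = (2.02 × 10^-5 / 2.237 × 10^-3) = 9.03 x 10^-3 M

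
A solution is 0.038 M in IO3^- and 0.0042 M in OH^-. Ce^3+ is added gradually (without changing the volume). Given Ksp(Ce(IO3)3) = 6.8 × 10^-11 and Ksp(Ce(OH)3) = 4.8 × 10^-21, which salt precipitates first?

Precipitation of each salt starts when its ion product equals its Ksp.
For Ce(IO3)3: 6.8 × 10^-11 = (0.038)^3 × [Ce^3+]  ⇒  [Ce^3+] = 1.2 × 10^-6 M.
For Ce(OH)3: 4.8 × 10^-21 = (0.0042)^3 × [Ce^3+]  ⇒  [Ce^3+] = 6.5 x 10^-14 M.
The salt with the lower threshold [Ce^3+] precipitates first: Ce(OH)3.

Ce(OH)3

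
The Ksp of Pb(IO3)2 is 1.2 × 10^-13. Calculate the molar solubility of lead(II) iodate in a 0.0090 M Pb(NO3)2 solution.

Pb(IO3)2(s) ⇌ Pb^2+ + 2 IO3^-
Ksp = [Pb^2+][IO3^-]^2
Let s be the molar solubility in this solution. [Pb^2+] = 0.0090 + s ≈ 0.0090, [IO3^-] = 2s (since Pb^2+ from Pb(NO3)2 dominates).
Ksp ≈ 0.0090 × (2s)^2
s = 1.8 × 10^-6 M
Check: s = 1.8 × 10^-6 ≪ 0.0090, so the approximation is valid.

1.8e-6 M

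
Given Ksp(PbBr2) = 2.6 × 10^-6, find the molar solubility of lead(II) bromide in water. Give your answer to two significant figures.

PbBr2(s) ⇌ Pb^2+(aq) + 2 Br^-(aq)
Ksp = [Pb^2+][Br^-]^2
Let s = molar solubility. Then [Pb^2+] = s and [Br^-] = 2s.
Ksp = s(2s)^2 = 4s^3
s = (2.6 × 10^-6 / 4)^(1/3) = 8.7 × 10^-3 M

8.7e-3 M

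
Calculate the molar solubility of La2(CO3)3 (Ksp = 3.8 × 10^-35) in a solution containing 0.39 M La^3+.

La2(CO3)3(s) <=> 2 La^3+ + 3 CO3^2-
Ksp = [La^3+]^2[CO3^2-]^3
If s mol/L dissolves here, [La^3+] = 0.39 + 2s ≈ 0.39, [CO3^2-] = 3s (since the La^3+ already present dominates).
Ksp ≈ (0.39)^2 × (3s)^3
s = 2.1 × 10^-12 M
Check: 2s = 4.2 × 10^-12 ≪ 0.39, so the approximation is valid.

2.1e-12 M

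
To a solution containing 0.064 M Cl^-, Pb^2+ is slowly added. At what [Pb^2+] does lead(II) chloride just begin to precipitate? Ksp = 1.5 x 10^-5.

3.7 × 10^-3 M

PbCl2(s) ⇌ Pb^2+ + 2 Cl^-
Ksp = [Pb^2+][Cl^-]^2
Precipitation begins when Q = Ksp. With [Cl^-] = 0.064 M:
1.5 x 10^-5 = (0.064)^2 × [Pb^2+]
[Pb^2+] = (1.5 x 10^-5 / 4.10 × 10^-3) = 3.7 × 10^-3 M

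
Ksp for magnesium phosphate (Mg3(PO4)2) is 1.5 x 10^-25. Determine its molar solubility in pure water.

s ≈ 4.3e-6 M

Mg3(PO4)2(s) ⇌ 3 Mg^2+ + 2 PO4^3-
Ksp = [Mg^2+]^3[PO4^3-]^2
With molar solubility s: [Mg^2+] = 3s, [PO4^3-] = 2s.
Substituting: Ksp = (3s)^3(2s)^2 = 108s^5
s^5 = 1.5 x 10^-25 / 108, so s = 4.3 × 10^-6 M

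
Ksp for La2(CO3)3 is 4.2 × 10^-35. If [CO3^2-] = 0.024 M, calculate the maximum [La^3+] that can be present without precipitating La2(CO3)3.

La2(CO3)3(s) ⇌ 2 La^3+ + 3 CO3^2-
Ksp = [La^3+]^2[CO3^2-]^3
Precipitation begins when Q = Ksp. With [CO3^2-] = 0.024 M:
4.2 × 10^-35 = (0.024)^3 × [La^3+]^2
[La^3+] = (4.2 × 10^-35 / 1.38 × 10^-5)^(1/2) = 1.7 × 10^-15 M

[La^3+] = 1.7 x 10^-15 M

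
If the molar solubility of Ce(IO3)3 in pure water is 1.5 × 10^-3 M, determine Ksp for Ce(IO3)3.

1.4 × 10^-10

Ce(IO3)3(s) ⇌ Ce^3+(aq) + 3 IO3^-(aq)
If s mol/L of Ce(IO3)3 dissolves, [Ce^3+] = s and [IO3^-] = 3s.
Ksp = [Ce^3+][IO3^-]^3
Substituting: Ksp = s(3s)^3 = 27s^4
Ksp = 27 × (1.5 × 10^-3)^4 = 1.4 × 10^-10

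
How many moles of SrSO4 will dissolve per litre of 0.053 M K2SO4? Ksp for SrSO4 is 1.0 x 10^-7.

s ≈ 1.9 × 10^-6 M

SrSO4(s) ⇌ Sr^2+(aq) + SO4^2-(aq)
Ksp = [Sr^2+][SO4^2-]
If s mol/L dissolves here, [Sr^2+] = s, [SO4^2-] = 0.053 + s ≈ 0.053 (common-ion effect: SO4^2- is already 0.053 M).
Ksp ≈ s × 0.053
s = 1.9 × 10^-6 M
Check: s = 1.9 x 10^-6 ≪ 0.053, so the approximation is valid.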